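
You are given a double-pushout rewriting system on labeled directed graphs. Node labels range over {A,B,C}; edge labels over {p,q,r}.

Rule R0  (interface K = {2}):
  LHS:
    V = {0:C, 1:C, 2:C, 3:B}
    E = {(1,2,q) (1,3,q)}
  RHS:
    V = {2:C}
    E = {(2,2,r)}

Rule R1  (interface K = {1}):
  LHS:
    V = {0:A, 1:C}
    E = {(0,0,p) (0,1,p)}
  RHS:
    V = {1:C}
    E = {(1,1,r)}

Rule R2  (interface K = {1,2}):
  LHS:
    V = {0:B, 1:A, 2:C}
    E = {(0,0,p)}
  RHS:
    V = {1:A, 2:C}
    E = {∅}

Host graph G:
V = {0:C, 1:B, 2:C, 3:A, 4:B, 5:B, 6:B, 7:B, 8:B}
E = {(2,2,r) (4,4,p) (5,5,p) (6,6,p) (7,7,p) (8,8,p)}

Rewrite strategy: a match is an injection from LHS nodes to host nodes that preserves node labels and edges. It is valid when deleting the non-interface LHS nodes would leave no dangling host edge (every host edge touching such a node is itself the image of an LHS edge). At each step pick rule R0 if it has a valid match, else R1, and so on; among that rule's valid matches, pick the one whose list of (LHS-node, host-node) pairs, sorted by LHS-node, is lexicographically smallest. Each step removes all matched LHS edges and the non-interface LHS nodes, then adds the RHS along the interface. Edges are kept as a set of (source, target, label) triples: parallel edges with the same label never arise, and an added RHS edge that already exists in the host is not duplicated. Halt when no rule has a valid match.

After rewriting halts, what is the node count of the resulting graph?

Answer: 4

Derivation:
[0] host  ⇒  9 nodes, 6 edges  {2-r->2 4-p->4 5-p->5 6-p->6 7-p->7 8-p->8}
[1] R2 @ {0↦4, 1↦3, 2↦0}  ⇒  8 nodes, 5 edges  {2-r->2 5-p->5 6-p->6 7-p->7 8-p->8}
[2] R2 @ {0↦5, 1↦3, 2↦0}  ⇒  7 nodes, 4 edges  {2-r->2 6-p->6 7-p->7 8-p->8}
[3] R2 @ {0↦6, 1↦3, 2↦0}  ⇒  6 nodes, 3 edges  {2-r->2 7-p->7 8-p->8}
[4] R2 @ {0↦7, 1↦3, 2↦0}  ⇒  5 nodes, 2 edges  {2-r->2 8-p->8}
[5] R2 @ {0↦8, 1↦3, 2↦0}  ⇒  4 nodes, 1 edges  {2-r->2}
halt: no rule applies after step 5
NF nodes: {0:C, 1:B, 2:C, 3:A}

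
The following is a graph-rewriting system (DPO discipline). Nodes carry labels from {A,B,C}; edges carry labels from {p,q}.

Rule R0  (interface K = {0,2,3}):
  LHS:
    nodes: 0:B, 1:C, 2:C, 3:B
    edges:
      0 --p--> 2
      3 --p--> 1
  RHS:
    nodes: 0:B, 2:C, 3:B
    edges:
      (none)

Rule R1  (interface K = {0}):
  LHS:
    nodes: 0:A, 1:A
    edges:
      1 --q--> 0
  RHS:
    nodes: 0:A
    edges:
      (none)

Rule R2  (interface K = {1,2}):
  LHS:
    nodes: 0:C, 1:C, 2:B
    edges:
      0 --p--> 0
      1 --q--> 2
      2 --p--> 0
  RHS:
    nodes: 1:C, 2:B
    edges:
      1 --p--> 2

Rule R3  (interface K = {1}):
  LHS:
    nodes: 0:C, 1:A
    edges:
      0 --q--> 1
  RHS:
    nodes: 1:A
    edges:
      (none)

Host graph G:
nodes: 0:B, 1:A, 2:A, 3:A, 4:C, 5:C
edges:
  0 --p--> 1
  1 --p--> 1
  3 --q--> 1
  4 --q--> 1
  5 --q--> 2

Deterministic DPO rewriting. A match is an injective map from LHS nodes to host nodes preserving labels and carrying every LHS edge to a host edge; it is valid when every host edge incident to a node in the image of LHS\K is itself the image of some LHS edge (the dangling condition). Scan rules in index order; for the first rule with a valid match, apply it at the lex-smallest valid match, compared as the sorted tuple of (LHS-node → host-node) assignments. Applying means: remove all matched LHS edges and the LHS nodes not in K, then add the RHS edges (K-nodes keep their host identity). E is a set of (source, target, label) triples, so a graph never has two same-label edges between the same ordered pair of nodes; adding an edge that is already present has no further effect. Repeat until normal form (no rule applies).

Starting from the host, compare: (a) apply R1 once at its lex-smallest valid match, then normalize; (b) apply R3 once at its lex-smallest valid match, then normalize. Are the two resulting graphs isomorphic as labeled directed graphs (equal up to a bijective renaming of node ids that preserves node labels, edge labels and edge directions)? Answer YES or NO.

branch R1-first: apply at {0↦1, 1↦3} → |E|=4, then 2 more step(s) → NF |V|=3 |E|=2 V={0:B, 1:A, 2:A} E=0-p->1 1-p->1
branch R3-first: apply at {0↦4, 1↦1} → |E|=4, then 2 more step(s) → NF |V|=3 |E|=2 V={0:B, 1:A, 2:A} E=0-p->1 1-p->1
graphs isomorphic (equal up to label-preserving node renaming)

Answer: YES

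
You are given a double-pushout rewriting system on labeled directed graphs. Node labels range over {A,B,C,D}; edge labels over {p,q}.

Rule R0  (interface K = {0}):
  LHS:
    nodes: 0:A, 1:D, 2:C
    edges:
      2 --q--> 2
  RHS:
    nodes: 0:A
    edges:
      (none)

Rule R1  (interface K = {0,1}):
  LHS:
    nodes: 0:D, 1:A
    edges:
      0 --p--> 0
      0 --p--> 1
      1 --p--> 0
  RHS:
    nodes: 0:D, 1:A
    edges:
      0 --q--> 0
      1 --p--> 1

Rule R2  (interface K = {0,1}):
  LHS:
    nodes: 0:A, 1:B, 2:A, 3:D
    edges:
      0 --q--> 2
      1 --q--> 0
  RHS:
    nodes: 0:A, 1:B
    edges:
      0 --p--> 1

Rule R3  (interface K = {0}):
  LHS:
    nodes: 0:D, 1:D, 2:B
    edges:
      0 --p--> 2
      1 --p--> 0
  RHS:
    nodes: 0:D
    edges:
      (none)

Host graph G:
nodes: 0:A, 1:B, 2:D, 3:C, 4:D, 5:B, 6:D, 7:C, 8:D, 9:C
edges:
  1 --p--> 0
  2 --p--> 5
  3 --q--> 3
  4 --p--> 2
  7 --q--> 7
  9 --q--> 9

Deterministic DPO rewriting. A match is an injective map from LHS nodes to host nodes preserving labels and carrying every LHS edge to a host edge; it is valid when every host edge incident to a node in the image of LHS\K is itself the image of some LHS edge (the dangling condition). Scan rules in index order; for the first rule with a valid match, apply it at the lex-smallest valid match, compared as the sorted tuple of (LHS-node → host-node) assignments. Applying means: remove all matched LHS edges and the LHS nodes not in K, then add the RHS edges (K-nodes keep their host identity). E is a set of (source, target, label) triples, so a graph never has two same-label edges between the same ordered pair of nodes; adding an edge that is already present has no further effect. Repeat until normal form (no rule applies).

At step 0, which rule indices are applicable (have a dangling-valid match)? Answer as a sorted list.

R0: 6 valid matches — {0↦0, 1↦6, 2↦3}, {0↦0, 1↦6, 2↦7}, {0↦0, 1↦6, 2↦9} (+3 more)
R1: no valid match — LHS pattern not found
R2: no valid match — LHS pattern not found
R3: 1 valid match — {0↦2, 1↦4, 2↦5}

Answer: [R0,R3]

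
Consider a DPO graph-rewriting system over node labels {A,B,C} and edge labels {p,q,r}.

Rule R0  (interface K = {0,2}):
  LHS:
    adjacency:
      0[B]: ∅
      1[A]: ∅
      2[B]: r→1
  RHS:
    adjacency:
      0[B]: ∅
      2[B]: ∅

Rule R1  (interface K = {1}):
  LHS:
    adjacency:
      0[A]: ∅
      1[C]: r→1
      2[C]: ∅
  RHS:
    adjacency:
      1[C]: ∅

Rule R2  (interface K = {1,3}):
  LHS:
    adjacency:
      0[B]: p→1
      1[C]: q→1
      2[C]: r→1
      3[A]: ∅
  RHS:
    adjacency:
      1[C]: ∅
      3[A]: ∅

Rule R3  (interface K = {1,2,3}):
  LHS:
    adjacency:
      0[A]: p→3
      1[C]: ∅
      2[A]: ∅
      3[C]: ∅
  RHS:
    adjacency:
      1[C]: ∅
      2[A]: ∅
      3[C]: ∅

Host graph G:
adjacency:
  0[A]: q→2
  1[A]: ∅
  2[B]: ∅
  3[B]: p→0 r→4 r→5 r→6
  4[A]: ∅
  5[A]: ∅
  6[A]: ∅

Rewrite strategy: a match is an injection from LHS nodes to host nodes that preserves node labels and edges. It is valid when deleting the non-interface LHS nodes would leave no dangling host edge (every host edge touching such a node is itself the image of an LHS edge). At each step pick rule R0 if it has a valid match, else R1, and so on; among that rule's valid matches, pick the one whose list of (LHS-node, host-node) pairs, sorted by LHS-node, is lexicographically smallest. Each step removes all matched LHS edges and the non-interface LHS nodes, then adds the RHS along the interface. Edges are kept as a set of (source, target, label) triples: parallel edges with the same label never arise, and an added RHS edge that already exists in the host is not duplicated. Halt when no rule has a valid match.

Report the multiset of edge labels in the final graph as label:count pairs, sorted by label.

Answer: p:1 q:1

Derivation:
start.  V:7 E:5  edges: 0-q->2 3-p->0 3-r->4 3-r->5 3-r->6
1. fire R0 via {0↦2, 1↦4, 2↦3}  →  V:6 E:4  edges: 0-q->2 3-p->0 3-r->5 3-r->6
2. fire R0 via {0↦2, 1↦5, 2↦3}  →  V:5 E:3  edges: 0-q->2 3-p->0 3-r->6
3. fire R0 via {0↦2, 1↦6, 2↦3}  →  V:4 E:2  edges: 0-q->2 3-p->0
final graph: no rule applies after step 3
NF edges: [(0, 2, 'q'), (3, 0, 'p')]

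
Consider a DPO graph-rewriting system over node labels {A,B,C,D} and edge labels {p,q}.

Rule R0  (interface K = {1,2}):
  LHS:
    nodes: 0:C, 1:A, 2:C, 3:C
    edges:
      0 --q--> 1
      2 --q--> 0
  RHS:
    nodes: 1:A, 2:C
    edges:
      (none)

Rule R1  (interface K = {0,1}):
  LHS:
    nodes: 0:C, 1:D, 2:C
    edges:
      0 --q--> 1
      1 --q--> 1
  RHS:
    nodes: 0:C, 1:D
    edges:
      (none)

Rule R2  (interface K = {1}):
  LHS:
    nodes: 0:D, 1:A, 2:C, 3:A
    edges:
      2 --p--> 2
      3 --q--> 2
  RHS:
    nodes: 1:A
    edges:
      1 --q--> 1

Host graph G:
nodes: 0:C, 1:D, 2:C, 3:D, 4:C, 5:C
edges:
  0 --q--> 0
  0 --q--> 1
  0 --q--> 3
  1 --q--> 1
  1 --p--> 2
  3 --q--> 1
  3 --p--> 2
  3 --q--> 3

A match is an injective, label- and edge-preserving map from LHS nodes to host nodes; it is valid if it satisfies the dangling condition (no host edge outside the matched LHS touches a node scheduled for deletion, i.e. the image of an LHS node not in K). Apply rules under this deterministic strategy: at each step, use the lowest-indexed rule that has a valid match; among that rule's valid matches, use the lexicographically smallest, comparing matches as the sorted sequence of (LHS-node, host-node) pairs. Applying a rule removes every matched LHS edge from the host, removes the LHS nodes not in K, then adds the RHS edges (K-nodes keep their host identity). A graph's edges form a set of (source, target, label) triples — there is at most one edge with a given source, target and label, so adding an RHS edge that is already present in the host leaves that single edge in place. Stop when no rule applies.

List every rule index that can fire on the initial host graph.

Answer: [R1]

Derivation:
R0: no valid match — LHS pattern not found
R1: 4 valid matches — {0↦0, 1↦1, 2↦4}, {0↦0, 1↦1, 2↦5}, {0↦0, 1↦3, 2↦4} (+1 more)
R2: no valid match — LHS pattern not found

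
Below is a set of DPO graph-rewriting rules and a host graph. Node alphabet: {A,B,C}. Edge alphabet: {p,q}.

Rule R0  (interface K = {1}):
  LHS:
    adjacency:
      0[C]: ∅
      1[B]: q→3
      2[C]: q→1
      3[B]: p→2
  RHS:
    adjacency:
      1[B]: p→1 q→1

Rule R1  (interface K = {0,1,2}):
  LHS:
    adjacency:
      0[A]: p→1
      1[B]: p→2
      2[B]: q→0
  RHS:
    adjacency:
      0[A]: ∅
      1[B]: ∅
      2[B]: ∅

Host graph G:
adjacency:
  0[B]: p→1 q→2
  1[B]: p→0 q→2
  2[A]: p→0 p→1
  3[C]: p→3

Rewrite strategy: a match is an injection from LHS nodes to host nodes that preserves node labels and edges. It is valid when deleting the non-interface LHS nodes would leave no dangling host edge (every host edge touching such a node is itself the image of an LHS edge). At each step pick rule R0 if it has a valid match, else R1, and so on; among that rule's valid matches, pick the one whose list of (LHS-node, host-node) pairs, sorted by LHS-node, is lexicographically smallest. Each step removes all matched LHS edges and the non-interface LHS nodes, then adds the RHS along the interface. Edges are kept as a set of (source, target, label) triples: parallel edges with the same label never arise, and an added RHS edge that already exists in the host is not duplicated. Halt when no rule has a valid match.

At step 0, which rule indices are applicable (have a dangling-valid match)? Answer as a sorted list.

R0: no valid match — LHS pattern not found
R1: 2 valid matches — {0↦2, 1↦0, 2↦1}, {0↦2, 1↦1, 2↦0}

Answer: [R1]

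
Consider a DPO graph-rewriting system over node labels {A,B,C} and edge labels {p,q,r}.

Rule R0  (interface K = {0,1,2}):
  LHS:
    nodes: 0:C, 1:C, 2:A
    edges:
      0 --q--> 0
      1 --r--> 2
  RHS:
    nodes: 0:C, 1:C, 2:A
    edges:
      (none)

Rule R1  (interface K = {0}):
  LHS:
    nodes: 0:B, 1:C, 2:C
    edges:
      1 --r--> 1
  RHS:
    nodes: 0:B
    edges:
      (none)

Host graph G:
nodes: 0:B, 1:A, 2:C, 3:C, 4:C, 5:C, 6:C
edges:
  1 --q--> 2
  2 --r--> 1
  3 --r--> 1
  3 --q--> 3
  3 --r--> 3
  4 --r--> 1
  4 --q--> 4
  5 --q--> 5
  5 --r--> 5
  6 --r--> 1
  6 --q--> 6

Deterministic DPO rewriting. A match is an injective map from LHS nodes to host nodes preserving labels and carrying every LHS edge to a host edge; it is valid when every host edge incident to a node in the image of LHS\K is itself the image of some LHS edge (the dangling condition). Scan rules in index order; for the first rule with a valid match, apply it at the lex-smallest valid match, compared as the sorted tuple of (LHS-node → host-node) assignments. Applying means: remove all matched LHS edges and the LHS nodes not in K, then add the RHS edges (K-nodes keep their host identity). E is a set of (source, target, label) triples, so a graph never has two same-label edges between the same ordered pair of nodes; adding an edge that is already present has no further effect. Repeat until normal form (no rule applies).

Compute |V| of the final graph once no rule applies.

Answer: 5

Rewrite trace:
[0] host  ⇒  7 nodes, 11 edges  {1-q->2 2-r->1 3-r->1 3-q->3 3-r->3 4-r->1 4-q->4 5-q->5 5-r->5 6-r->1 6-q->6}
[1] R0 @ {0↦3, 1↦2, 2↦1}  ⇒  7 nodes, 9 edges  {1-q->2 3-r->1 3-r->3 4-r->1 4-q->4 5-q->5 5-r->5 6-r->1 6-q->6}
[2] R0 @ {0↦4, 1↦3, 2↦1}  ⇒  7 nodes, 7 edges  {1-q->2 3-r->3 4-r->1 5-q->5 5-r->5 6-r->1 6-q->6}
[3] R0 @ {0↦5, 1↦4, 2↦1}  ⇒  7 nodes, 5 edges  {1-q->2 3-r->3 5-r->5 6-r->1 6-q->6}
[4] R1 @ {0↦0, 1↦3, 2↦4}  ⇒  5 nodes, 4 edges  {1-q->2 5-r->5 6-r->1 6-q->6}
final graph: no rule applies after step 4
NF nodes: {0:B, 1:A, 2:C, 5:C, 6:C}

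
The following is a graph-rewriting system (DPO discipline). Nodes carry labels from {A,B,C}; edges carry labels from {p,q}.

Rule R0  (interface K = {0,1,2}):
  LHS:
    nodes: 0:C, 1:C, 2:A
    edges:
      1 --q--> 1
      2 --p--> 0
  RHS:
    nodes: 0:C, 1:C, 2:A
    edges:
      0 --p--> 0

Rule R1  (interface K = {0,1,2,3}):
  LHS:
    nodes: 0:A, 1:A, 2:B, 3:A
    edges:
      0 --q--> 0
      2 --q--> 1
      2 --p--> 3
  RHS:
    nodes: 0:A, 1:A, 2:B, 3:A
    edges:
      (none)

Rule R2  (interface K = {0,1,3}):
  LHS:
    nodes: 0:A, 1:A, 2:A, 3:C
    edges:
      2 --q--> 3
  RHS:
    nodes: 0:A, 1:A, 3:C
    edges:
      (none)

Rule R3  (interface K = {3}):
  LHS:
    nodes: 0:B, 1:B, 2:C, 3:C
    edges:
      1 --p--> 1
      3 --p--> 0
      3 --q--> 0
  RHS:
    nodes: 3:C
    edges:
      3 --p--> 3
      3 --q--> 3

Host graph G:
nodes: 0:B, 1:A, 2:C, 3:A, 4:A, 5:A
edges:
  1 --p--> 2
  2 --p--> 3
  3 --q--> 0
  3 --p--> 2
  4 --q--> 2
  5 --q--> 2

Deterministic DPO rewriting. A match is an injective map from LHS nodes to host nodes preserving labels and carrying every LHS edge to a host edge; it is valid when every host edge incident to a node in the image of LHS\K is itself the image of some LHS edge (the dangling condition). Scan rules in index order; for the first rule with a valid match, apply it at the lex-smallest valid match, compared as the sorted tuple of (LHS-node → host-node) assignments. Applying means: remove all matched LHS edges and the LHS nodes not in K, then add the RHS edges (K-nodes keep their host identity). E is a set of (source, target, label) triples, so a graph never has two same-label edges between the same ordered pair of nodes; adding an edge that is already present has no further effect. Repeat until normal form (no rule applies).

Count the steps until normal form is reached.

initial: |V|=6 |E|=6  E = 1-p->2 2-p->3 3-q->0 3-p->2 4-q->2 5-q->2
step 1: apply R2 at {0↦1, 1↦3, 2↦4, 3↦2}  → |V|=5 |E|=5  E = 1-p->2 2-p->3 3-q->0 3-p->2 5-q->2
step 2: apply R2 at {0↦1, 1↦3, 2↦5, 3↦2}  → |V|=4 |E|=4  E = 1-p->2 2-p->3 3-q->0 3-p->2
final graph: no rule applies after step 2

Answer: 2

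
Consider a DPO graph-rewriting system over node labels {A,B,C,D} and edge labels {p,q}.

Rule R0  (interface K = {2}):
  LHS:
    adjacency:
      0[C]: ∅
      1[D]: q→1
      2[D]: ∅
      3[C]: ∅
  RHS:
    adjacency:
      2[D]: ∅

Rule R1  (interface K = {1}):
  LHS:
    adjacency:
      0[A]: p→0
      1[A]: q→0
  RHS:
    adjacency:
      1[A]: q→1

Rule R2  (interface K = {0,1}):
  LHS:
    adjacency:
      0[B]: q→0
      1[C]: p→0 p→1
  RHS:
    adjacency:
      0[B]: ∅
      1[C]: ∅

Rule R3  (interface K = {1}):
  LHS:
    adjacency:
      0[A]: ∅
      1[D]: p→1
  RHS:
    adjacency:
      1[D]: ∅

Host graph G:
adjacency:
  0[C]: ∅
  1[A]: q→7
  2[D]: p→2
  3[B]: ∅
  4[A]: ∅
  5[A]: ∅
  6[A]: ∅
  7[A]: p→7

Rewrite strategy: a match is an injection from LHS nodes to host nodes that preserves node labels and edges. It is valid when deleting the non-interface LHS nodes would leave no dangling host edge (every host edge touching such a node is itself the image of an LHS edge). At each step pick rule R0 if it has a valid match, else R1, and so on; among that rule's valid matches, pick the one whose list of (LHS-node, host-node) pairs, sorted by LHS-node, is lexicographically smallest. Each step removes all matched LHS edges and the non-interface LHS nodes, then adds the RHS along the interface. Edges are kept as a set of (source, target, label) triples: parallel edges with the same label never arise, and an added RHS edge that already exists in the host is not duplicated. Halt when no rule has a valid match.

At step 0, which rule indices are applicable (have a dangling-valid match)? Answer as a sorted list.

R0: no valid match — LHS pattern not found
R1: 1 valid match — {0↦7, 1↦1}
R2: no valid match — LHS pattern not found
R3: 3 valid matches — {0↦4, 1↦2}, {0↦5, 1↦2}, {0↦6, 1↦2}

Answer: [R1,R3]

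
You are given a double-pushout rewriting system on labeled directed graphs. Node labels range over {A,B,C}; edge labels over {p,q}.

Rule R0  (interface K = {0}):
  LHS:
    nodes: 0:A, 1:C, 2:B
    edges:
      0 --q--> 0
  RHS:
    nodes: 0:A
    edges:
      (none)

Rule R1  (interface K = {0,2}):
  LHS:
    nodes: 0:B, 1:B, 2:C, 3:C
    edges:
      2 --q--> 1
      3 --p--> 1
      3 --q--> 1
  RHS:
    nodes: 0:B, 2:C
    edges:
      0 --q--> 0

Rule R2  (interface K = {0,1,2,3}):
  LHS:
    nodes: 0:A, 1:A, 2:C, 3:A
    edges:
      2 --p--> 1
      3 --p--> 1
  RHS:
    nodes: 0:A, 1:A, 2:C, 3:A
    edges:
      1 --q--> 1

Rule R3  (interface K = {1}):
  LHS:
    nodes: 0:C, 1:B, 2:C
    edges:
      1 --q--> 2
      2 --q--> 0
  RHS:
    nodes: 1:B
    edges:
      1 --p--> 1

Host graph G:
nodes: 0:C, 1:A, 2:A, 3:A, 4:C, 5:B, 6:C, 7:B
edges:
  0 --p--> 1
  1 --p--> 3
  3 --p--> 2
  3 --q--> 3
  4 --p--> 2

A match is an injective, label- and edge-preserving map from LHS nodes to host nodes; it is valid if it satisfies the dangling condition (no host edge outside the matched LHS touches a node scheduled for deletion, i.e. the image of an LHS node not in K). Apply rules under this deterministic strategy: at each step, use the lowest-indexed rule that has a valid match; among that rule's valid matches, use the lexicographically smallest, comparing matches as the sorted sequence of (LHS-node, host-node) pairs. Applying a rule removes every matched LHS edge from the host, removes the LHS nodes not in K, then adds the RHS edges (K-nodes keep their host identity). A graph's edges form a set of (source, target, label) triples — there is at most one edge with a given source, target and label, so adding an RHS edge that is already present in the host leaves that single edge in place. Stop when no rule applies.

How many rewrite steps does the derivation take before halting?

initial: |V|=8 |E|=5  E = 0-p->1 1-p->3 3-p->2 3-q->3 4-p->2
step 1: apply R0 at {0↦3, 1↦6, 2↦5}  → |V|=6 |E|=4  E = 0-p->1 1-p->3 3-p->2 4-p->2
step 2: apply R2 at {0↦1, 1↦2, 2↦4, 3↦3}  → |V|=6 |E|=3  E = 0-p->1 1-p->3 2-q->2
step 3: apply R0 at {0↦2, 1↦4, 2↦7}  → |V|=4 |E|=2  E = 0-p->1 1-p->3
halt: no rule applies after step 3

Answer: 3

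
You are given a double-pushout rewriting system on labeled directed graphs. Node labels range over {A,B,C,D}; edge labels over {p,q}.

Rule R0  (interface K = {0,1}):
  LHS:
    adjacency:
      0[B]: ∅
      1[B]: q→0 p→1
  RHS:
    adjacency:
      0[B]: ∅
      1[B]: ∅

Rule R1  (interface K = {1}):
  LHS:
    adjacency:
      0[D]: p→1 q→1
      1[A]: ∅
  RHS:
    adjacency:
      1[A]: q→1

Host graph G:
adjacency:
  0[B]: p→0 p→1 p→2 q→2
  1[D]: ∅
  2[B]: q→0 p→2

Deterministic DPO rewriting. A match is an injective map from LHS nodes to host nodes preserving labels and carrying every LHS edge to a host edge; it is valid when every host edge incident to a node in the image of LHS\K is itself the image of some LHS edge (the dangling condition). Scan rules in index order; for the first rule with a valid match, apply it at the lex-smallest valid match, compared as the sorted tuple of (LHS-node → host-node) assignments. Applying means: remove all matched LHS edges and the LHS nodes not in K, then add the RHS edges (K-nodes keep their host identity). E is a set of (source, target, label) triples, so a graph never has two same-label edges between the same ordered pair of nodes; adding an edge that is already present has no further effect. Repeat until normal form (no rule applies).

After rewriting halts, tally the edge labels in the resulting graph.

Answer: p:2

Steps:
initial: |V|=3 |E|=6  E = 0-p->0 0-p->1 0-p->2 0-q->2 2-q->0 2-p->2
step 1: apply R0 at {0↦0, 1↦2}  → |V|=3 |E|=4  E = 0-p->0 0-p->1 0-p->2 0-q->2
step 2: apply R0 at {0↦2, 1↦0}  → |V|=3 |E|=2  E = 0-p->1 0-p->2
normal form: no rule applies after step 2
NF edges: [(0, 1, 'p'), (0, 2, 'p')]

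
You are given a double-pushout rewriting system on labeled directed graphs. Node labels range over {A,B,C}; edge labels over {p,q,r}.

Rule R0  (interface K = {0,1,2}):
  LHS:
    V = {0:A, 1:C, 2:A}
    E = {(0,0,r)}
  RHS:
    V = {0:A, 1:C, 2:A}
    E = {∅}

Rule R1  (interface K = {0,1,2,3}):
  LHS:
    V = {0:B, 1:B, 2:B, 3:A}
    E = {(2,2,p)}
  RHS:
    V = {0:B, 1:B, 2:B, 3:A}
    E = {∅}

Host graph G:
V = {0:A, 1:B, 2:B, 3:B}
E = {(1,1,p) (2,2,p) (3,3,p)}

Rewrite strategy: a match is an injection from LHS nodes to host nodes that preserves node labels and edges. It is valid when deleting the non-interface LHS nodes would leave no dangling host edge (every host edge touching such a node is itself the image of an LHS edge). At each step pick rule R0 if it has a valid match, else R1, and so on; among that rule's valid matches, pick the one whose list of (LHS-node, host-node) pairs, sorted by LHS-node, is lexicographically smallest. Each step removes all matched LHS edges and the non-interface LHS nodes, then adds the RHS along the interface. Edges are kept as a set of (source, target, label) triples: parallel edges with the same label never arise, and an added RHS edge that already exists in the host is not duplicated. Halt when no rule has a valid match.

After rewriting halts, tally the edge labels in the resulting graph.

initial: |V|=4 |E|=3  E = 1-p->1 2-p->2 3-p->3
step 1: apply R1 at {0↦1, 1↦2, 2↦3, 3↦0}  → |V|=4 |E|=2  E = 1-p->1 2-p->2
step 2: apply R1 at {0↦1, 1↦3, 2↦2, 3↦0}  → |V|=4 |E|=1  E = 1-p->1
step 3: apply R1 at {0↦2, 1↦3, 2↦1, 3↦0}  → |V|=4 |E|=0  E = ∅
halt: no rule applies after step 3
NF edges: []

Answer: (no edges)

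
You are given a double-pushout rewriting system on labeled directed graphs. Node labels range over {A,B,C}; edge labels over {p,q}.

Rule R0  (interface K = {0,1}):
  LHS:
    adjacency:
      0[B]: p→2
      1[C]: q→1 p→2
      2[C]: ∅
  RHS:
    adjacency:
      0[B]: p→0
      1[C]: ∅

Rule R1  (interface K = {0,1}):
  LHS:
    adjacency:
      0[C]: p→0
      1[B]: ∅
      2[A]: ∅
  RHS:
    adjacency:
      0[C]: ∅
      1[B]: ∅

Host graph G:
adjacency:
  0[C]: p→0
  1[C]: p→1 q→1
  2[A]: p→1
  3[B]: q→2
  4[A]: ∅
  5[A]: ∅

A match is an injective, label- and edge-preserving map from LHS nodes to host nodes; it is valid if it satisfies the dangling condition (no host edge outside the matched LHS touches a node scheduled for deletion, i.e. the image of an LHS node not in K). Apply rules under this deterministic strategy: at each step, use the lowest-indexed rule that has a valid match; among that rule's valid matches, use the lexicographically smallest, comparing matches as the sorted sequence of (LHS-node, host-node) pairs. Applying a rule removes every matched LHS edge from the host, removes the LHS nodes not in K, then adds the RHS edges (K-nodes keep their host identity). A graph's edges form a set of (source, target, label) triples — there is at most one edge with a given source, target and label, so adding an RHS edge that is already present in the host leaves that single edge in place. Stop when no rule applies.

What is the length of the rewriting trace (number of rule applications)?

Answer: 2

Steps:
initial: |V|=6 |E|=5  E = 0-p->0 1-p->1 1-q->1 2-p->1 3-q->2
step 1: apply R1 at {0↦0, 1↦3, 2↦4}  → |V|=5 |E|=4  E = 1-p->1 1-q->1 2-p->1 3-q->2
step 2: apply R1 at {0↦1, 1↦3, 2↦5}  → |V|=4 |E|=3  E = 1-q->1 2-p->1 3-q->2
halt: no rule applies after step 2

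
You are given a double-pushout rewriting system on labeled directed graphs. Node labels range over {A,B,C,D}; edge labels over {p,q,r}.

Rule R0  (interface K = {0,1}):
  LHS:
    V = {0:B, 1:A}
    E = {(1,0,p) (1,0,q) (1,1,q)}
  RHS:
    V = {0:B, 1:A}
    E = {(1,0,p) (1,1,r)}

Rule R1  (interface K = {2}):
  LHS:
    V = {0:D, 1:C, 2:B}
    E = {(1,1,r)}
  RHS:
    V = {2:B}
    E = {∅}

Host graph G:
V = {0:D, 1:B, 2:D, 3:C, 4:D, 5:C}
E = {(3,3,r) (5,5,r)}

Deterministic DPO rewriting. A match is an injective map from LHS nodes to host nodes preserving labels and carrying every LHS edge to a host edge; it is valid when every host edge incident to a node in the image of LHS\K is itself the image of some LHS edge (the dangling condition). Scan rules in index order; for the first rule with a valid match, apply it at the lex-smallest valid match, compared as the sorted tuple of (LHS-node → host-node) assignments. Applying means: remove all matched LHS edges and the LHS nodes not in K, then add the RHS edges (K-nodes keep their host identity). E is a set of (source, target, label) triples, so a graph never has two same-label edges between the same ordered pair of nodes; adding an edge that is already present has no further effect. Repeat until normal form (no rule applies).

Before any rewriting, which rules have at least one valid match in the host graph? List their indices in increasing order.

R0: no valid match — LHS pattern not found
R1: 6 valid matches — {0↦0, 1↦3, 2↦1}, {0↦0, 1↦5, 2↦1}, {0↦2, 1↦3, 2↦1} (+3 more)

Answer: [R1]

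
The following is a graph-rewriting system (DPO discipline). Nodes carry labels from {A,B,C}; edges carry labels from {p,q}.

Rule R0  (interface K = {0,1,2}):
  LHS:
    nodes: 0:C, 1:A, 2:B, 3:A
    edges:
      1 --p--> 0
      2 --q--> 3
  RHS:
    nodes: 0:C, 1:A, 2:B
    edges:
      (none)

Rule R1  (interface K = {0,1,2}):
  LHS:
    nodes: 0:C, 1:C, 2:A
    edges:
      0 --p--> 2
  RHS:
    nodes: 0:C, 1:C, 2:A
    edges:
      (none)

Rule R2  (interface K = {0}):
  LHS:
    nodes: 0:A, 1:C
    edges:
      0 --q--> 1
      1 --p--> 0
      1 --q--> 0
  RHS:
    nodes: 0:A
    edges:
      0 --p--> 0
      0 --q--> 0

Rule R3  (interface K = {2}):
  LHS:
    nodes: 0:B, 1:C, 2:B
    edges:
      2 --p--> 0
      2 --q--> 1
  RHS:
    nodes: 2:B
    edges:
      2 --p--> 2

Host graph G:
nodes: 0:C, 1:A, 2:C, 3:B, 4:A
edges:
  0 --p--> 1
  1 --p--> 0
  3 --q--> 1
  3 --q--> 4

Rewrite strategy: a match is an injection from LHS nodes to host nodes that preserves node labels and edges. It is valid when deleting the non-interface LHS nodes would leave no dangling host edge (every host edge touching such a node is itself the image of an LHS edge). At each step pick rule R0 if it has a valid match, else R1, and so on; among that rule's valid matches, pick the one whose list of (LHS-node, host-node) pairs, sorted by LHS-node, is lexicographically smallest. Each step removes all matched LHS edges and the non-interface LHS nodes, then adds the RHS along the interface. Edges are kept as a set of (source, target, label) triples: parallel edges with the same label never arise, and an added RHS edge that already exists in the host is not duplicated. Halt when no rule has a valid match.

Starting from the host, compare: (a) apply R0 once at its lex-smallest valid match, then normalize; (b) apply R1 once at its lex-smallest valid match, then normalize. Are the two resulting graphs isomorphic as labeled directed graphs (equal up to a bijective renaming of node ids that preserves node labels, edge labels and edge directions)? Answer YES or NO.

branch R0-first: apply at {0↦0, 1↦1, 2↦3, 3↦4} → |E|=2, then 1 more step(s) → NF |V|=4 |E|=1 V={0:C, 1:A, 2:C, 3:B} E=3-q->1
branch R1-first: apply at {0↦0, 1↦2, 2↦1} → |E|=3, then 1 more step(s) → NF |V|=4 |E|=1 V={0:C, 1:A, 2:C, 3:B} E=3-q->1
graphs isomorphic (equal up to label-preserving node renaming)

Answer: YES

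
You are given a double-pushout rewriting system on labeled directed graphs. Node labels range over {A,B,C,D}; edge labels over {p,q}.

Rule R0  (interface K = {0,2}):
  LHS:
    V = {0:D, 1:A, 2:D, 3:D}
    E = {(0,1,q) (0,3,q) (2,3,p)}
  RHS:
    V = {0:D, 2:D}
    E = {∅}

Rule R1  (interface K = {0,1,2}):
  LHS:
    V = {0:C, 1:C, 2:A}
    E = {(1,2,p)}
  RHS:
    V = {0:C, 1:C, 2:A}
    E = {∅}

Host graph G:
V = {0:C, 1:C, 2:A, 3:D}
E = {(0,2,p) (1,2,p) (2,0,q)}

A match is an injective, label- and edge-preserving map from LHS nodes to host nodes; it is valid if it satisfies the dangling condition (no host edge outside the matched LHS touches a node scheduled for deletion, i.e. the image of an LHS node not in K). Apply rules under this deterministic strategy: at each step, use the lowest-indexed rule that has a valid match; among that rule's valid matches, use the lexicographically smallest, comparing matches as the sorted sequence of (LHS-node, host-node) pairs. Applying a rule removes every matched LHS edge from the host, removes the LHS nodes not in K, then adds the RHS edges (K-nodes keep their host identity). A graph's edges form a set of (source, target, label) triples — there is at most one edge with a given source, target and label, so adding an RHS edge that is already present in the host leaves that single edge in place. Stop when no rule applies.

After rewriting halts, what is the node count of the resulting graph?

start.  V:4 E:3  edges: 0-p->2 1-p->2 2-q->0
1. fire R1 via {0↦0, 1↦1, 2↦2}  →  V:4 E:2  edges: 0-p->2 2-q->0
2. fire R1 via {0↦1, 1↦0, 2↦2}  →  V:4 E:1  edges: 2-q->0
normal form: no rule applies after step 2
NF nodes: {0:C, 1:C, 2:A, 3:D}

Answer: 4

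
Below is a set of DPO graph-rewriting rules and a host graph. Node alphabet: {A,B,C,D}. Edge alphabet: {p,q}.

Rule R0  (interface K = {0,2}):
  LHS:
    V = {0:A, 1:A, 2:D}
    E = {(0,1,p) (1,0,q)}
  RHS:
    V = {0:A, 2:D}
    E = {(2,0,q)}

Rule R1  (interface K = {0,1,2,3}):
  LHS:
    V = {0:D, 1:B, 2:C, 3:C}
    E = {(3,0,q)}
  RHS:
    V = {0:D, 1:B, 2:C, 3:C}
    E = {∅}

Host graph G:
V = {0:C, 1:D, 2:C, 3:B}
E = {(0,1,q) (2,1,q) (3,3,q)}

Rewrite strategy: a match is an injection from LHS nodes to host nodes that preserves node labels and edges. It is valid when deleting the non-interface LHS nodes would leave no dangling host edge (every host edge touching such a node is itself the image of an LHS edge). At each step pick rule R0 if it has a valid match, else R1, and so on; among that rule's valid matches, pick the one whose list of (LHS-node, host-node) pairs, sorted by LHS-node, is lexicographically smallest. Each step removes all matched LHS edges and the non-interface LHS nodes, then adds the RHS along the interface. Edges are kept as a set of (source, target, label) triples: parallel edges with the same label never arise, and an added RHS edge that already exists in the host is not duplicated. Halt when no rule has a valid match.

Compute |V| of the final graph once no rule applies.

Answer: 4

Steps:
start.  V:4 E:3  edges: 0-q->1 2-q->1 3-q->3
1. fire R1 via {0↦1, 1↦3, 2↦0, 3↦2}  →  V:4 E:2  edges: 0-q->1 3-q->3
2. fire R1 via {0↦1, 1↦3, 2↦2, 3↦0}  →  V:4 E:1  edges: 3-q->3
normal form: no rule applies after step 2
NF nodes: {0:C, 1:D, 2:C, 3:B}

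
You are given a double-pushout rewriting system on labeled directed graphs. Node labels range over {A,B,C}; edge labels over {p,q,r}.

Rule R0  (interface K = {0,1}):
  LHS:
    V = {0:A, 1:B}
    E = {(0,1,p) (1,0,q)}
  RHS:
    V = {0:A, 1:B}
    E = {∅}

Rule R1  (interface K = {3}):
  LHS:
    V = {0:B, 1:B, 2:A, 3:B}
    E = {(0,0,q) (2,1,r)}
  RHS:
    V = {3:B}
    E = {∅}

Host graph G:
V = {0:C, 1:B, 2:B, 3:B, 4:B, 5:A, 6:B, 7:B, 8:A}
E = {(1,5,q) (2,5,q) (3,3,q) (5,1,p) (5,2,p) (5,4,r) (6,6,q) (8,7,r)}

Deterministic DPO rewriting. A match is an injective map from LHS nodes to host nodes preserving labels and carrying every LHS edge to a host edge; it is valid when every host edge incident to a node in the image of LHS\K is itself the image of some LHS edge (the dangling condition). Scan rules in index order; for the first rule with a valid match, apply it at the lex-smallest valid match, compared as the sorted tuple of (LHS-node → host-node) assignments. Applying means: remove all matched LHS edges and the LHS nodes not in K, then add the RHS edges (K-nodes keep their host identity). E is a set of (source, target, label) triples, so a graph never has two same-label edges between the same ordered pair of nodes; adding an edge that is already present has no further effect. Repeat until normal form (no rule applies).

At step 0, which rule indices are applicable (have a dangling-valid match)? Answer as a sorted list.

R0: 2 valid matches — {0↦5, 1↦1}, {0↦5, 1↦2}
R1: 8 valid matches — {0↦3, 1↦7, 2↦8, 3↦1}, {0↦3, 1↦7, 2↦8, 3↦2}, {0↦3, 1↦7, 2↦8, 3↦4} (+5 more)

Answer: [R0,R1]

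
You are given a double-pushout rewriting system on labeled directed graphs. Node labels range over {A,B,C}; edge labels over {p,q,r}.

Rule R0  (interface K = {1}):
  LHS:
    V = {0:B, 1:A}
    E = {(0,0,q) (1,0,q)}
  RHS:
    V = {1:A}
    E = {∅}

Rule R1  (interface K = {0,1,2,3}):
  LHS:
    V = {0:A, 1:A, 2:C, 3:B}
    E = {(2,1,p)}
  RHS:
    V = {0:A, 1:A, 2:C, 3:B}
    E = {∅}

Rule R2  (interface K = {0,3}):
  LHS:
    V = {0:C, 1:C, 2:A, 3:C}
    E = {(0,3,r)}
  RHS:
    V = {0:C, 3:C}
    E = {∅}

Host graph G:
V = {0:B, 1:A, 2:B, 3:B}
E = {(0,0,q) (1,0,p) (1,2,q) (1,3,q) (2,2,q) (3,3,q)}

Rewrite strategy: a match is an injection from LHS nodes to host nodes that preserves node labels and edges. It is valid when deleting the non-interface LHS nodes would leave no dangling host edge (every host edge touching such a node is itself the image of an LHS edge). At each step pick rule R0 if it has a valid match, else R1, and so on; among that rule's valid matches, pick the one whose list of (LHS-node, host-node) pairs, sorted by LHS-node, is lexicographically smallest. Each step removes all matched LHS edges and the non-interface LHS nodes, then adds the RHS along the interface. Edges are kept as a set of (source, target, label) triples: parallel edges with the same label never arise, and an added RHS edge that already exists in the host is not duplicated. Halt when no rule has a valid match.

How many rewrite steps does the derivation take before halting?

Answer: 2

Derivation:
[0] host  ⇒  4 nodes, 6 edges  {0-q->0 1-p->0 1-q->2 1-q->3 2-q->2 3-q->3}
[1] R0 @ {0↦2, 1↦1}  ⇒  3 nodes, 4 edges  {0-q->0 1-p->0 1-q->3 3-q->3}
[2] R0 @ {0↦3, 1↦1}  ⇒  2 nodes, 2 edges  {0-q->0 1-p->0}
final graph: no rule applies after step 2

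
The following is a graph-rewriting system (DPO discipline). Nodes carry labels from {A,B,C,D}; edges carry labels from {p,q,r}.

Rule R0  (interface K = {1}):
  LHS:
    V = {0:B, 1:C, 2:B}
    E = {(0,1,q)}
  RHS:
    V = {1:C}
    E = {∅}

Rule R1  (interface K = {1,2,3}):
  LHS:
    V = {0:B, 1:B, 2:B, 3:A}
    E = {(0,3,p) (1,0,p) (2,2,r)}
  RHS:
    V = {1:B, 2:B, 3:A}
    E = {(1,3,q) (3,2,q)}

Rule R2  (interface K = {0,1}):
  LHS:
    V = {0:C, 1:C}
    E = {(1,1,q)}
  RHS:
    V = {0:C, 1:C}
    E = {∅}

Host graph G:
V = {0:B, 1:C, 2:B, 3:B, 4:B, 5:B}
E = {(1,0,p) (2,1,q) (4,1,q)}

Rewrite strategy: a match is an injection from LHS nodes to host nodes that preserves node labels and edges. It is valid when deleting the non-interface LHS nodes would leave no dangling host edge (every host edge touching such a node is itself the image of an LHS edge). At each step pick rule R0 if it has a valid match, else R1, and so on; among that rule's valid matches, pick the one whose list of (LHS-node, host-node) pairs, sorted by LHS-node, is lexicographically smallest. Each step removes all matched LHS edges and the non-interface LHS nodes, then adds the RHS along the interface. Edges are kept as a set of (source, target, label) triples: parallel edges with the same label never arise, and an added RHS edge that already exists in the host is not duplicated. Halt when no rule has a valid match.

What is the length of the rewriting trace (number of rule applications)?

start.  V:6 E:3  edges: 1-p->0 2-q->1 4-q->1
1. fire R0 via {0↦2, 1↦1, 2↦3}  →  V:4 E:2  edges: 1-p->0 4-q->1
2. fire R0 via {0↦4, 1↦1, 2↦5}  →  V:2 E:1  edges: 1-p->0
final graph: no rule applies after step 2

Answer: 2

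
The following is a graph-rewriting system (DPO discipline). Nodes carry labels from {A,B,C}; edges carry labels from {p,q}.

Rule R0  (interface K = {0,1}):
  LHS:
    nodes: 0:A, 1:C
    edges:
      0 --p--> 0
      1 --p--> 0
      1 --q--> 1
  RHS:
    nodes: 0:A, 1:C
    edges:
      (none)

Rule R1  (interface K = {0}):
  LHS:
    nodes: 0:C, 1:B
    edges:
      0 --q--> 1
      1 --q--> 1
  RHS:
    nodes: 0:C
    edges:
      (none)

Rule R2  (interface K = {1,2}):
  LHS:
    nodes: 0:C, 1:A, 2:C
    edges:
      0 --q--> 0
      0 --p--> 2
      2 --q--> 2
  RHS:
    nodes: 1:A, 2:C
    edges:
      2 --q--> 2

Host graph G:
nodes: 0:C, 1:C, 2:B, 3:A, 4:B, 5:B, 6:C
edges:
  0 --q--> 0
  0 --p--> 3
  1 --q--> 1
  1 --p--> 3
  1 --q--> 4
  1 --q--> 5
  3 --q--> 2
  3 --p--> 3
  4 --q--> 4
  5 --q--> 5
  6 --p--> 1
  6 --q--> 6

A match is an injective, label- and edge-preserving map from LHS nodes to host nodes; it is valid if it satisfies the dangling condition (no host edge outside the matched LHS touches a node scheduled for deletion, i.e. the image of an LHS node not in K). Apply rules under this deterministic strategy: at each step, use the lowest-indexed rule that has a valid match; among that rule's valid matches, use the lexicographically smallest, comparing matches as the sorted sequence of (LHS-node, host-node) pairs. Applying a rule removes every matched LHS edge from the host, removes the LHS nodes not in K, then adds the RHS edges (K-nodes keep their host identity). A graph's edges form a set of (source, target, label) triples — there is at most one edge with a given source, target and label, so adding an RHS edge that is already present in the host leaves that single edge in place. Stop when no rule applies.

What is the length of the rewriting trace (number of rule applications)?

Answer: 4

Derivation:
start.  V:7 E:12  edges: 0-q->0 0-p->3 1-q->1 1-p->3 1-q->4 1-q->5 3-q->2 3-p->3 4-q->4 5-q->5 6-p->1 6-q->6
1. fire R0 via {0↦3, 1↦0}  →  V:7 E:9  edges: 1-q->1 1-p->3 1-q->4 1-q->5 3-q->2 4-q->4 5-q->5 6-p->1 6-q->6
2. fire R1 via {0↦1, 1↦4}  →  V:6 E:7  edges: 1-q->1 1-p->3 1-q->5 3-q->2 5-q->5 6-p->1 6-q->6
3. fire R1 via {0↦1, 1↦5}  →  V:5 E:5  edges: 1-q->1 1-p->3 3-q->2 6-p->1 6-q->6
4. fire R2 via {0↦6, 1↦3, 2↦1}  →  V:4 E:3  edges: 1-q->1 1-p->3 3-q->2
normal form: no rule applies after step 4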